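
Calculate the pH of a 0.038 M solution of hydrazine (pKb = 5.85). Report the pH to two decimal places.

N2H4 + H2O ⇌ N2H5+ + OH-
Kb = 10^(−5.85) = 1.41 × 10^-6
From the ICE table, Kb = [OH-]²/(0.038 − [OH-]) = 1.41 × 10^-6.
Neglecting [OH-] in the denominator: [OH-] = √(1.41 × 10^-6 × 0.038) = 2.31 × 10^-4 M
([OH-]/C₀ = 0.61% < 5%, so the approximation holds.)
pOH = 3.64, so pH = 14.00 − pOH = 10.36

pH = 10.36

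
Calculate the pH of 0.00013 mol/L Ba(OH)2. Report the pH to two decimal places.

pH = 10.41

Ba(OH)2 is a strong base (each formula unit releases 2 OH-); [OH-] = 0.00026 M.
pOH = -log(0.00026) = 3.59
pH = 14.00 - 3.59 = 10.41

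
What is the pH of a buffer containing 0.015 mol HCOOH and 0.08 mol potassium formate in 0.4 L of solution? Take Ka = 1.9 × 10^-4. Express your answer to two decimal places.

pKa = −log(1.9 × 10^-4) = 3.721
Using pH = pKa + log([base]/[acid]) with [base]/[acid] = 0.08/0.015:
pH = 3.721 + (+0.727) = 4.45

pH = 4.45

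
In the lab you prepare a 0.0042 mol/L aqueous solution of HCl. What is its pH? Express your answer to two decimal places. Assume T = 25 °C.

pH = 2.38

HCl is a strong acid and dissociates completely, so [H+] = 0.0042 M.
pH = -log(0.0042) = 2.38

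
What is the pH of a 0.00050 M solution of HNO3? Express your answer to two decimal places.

HNO3 is a strong acid and dissociates completely, so [H+] = 0.00050 M.
pH = -log(0.0005) = 3.30

pH = 3.30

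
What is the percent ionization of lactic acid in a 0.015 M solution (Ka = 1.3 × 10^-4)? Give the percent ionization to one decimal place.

8.9%

CH3CH(OH)COOH ⇌ CH3CH(OH)COO- + H+; let x = [H+] at equilibrium.
Solve x² + 0.00013x − 1.95e-06 = 0 → x = 1.33 × 10^-3 M
% ionization = x/C₀ × 100% = 1.33 × 10^-3/0.015 × 100% = 8.9%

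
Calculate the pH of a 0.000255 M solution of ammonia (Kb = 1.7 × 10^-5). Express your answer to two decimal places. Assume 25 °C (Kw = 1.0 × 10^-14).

NH3 + H2O ⇌ NH4+ + OH-
From the ICE table, Kb = [OH-]²/(0.000255 − [OH-]) = 1.7 × 10^-5.
Here C₀/Kb ≈ 15, so the small-[OH-] approximation fails. Use the quadratic:
[OH-] = (−Kb + √(Kb² + 4·Kb·C₀))/2 = 5.79 × 10^-5 M
pOH = 4.24, so pH = 14.00 − pOH = 9.76

pH = 9.76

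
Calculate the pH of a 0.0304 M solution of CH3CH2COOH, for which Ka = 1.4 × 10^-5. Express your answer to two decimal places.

pH = 3.19

CH3CH2COOH ⇌ CH3CH2COO- + H+
Ka = x²/(0.0304 − x) = 1.4 × 10^-5
Assume x ≪ 0.0304: x ≈ √(1.4 × 10^-5 × 0.0304) = 6.52 × 10^-4 M
pH = −log(6.52 × 10^-4) = 3.19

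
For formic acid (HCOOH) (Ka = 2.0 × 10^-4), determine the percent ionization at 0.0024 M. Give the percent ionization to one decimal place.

25.0%

HCOOH ⇌ HCOO- + H+; let x = [H+] at equilibrium.
Solve x² + 0.0002x − 4.8e-07 = 0 → x = 6.00 × 10^-4 M
% ionization = x/C₀ × 100% = 6.00 × 10^-4/0.0024 × 100% = 25.0%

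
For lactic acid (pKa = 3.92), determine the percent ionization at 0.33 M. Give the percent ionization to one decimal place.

1.9%

CH3CH(OH)COOH ⇌ CH3CH(OH)COO- + H+; let x = [H+] at equilibrium.
Ka = 10^(−3.92) = 1.20 × 10^-4
x ≈ √(Ka·C₀) = √(1.20 × 10^-4 × 0.33) = 6.29 × 10^-3 M
Fraction ionized = 6.29 × 10^-3 / 0.33 = 0.0191 → 1.9%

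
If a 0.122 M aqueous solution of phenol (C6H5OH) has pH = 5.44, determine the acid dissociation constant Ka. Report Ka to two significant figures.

Ka = 1.1 × 10^-10

[H+] = 10^(-5.44) = 3.63 × 10^-6 M
At equilibrium [HA] = 0.122 − 3.63 × 10^-6 = 1.22 × 10^-1 M
Ka = [H+][A-]/[HA] = (3.63 × 10^-6)² / 1.22 × 10^-1 = 1.1 × 10^-10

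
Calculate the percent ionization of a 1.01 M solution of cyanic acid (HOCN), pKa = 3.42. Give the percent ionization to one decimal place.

1.9%

HOCN ⇌ OCN- + H+; let x = [H+] at equilibrium.
Ka = 10^(−3.42) = 3.80 × 10^-4
x ≈ √(Ka·C₀) = √(3.80 × 10^-4 × 1.01) = 1.96 × 10^-2 M
% ionization = x/C₀ × 100% = 1.96 × 10^-2/1.01 × 100% = 1.9%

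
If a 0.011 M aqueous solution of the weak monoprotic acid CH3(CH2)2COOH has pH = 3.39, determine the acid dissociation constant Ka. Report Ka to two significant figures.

Ka = 1.6 × 10^-5

[H+] = 10^(-3.39) = 4.07 × 10^-4 M
At equilibrium [HA] = 0.011 − 4.07 × 10^-4 = 1.06 × 10^-2 M
Ka = [H+][A-]/[HA] = (4.07 × 10^-4)² / 1.06 × 10^-2 = 1.6 × 10^-5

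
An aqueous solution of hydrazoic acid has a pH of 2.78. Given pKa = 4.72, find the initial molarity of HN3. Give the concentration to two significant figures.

[H+] = 10^(-2.78) = 1.66 × 10^-3 M = x
Ka = 10^(−4.72) = 1.91 × 10^-5
Ka = x²/(C₀ − x) ⇒ C₀ = x + x²/Ka
C₀ = 1.66 × 10^-3 + (1.66 × 10^-3)²/(1.91 × 10^-5) = 1.46 × 10^-1 M

C₀ = 1.5 × 10^-1 M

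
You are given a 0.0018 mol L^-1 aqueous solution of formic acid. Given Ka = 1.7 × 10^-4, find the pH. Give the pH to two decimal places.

HCOOH ⇌ HCOO- + H+
Ka = x²/(0.0018 − x) = 1.7 × 10^-4
Here C₀/Ka ≈ 10.6, so the small-x approximation fails. Use the quadratic:
x = (−Ka + √(Ka² + 4·Ka·C₀))/2 = 4.75 × 10^-4 M
pH = −log(4.75 × 10^-4) = 3.32

pH = 3.32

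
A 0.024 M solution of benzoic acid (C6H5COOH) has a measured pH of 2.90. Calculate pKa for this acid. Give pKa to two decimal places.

pKa = 4.16

[H+] = 10^(-2.90) = 1.26 × 10^-3 M
At equilibrium [HA] = 0.024 − 1.26 × 10^-3 = 2.27 × 10^-2 M
Ka = [H+][A-]/[HA] = (1.26 × 10^-3)² / 2.27 × 10^-2 = 6.99 × 10^-5
pKa = -log(6.99 × 10^-5) = 4.16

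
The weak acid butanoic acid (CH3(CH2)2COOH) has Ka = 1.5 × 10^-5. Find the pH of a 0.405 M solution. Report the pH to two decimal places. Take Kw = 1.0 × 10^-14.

pH = 2.61

CH3(CH2)2COOH ⇌ CH3(CH2)2COO- + H+
Ka = [H+]²/(0.405 − [H+]) = 1.5 × 10^-5
Neglecting [H+] in the denominator: [H+] = √(1.5 × 10^-5 × 0.405) = 2.46 × 10^-3 M
Check: 0.61% ionized — well under 5%, approximation valid.
pH = −log(2.46 × 10^-3) = 2.61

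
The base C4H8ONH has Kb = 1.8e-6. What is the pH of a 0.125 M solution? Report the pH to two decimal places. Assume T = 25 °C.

C4H8ONH + H2O ⇌ C4H8ONH2+ + OH-
Kb = x²/(0.125 − x) = 1.8 × 10^-6
Since Kb ≪ C₀, x ≈ √(Kb·C₀) = 4.74 × 10^-4 M.
(x/C₀ = 0.38% < 5%, so the approximation holds.)
pOH = −log(4.74 × 10^-4) = 3.32; pH = 14.00 − 3.32 = 10.68

pH = 10.68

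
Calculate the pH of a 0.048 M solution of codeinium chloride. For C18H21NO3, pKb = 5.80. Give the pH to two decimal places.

C18H22NO3+ is the conjugate acid of the weak base C18H21NO3.
Kb = 10^(−5.80) = 1.58 × 10^-6
Ka = Kw/Kb = 1.0×10^-14 / 1.58 × 10^-6 = 6.33 × 10^-9
From the ICE table, Ka = [H+]²/(0.048 − [H+]) = 6.33 × 10^-9.
Assume [H+] ≪ 0.048: [H+] ≈ √(6.33 × 10^-9 × 0.048) = 1.74 × 10^-5 M
pH = −log(1.74 × 10^-5) = 4.76

pH = 4.76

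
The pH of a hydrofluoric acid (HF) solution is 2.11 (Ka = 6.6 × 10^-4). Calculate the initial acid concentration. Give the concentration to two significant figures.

[H+] = 10^(-2.11) = 7.76 × 10^-3 M = x
Ka = x²/(C₀ − x) ⇒ C₀ = x + x²/Ka
C₀ = 7.76 × 10^-3 + (7.76 × 10^-3)²/(6.6 × 10^-4) = 9.90 × 10^-2 M

C₀ = 9.9 × 10^-2 M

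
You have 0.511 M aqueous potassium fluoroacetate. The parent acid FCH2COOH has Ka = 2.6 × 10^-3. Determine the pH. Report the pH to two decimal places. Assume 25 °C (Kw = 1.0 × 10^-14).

pH = 8.15

FCH2COO- is the conjugate base of the weak acid FCH2COOH.
Kb = Kw/Ka = 1.0×10^-14 / 2.6 × 10^-3 = 3.85 × 10^-12
From the ICE table, Kb = [OH-]²/(0.511 − [OH-]) = 3.85 × 10^-12.
Neglecting [OH-] in the denominator: [OH-] = √(3.85 × 10^-12 × 0.511) = 1.40 × 10^-6 M
([OH-]/C₀ = 0.00027% < 5%, so the approximation holds.)
pOH = 5.85, so pH = 14.00 − pOH = 8.15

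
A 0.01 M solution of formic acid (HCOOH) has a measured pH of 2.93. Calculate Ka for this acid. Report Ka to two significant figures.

[H+] = 10^(-2.93) = 1.17 × 10^-3 M
At equilibrium [HA] = 0.01 − 1.17 × 10^-3 = 8.83 × 10^-3 M
Ka = [H+][A-]/[HA] = (1.17 × 10^-3)² / 8.83 × 10^-3 = 1.6 × 10^-4

Ka = 1.6 × 10^-4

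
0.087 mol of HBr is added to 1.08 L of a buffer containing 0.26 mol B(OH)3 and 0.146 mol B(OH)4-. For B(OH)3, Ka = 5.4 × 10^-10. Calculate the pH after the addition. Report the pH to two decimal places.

After neutralization: n(B(OH)3) = 0.347 mol, n(B(OH)4-) = 0.059 mol.
pKa = −log(5.4 × 10^-10) = 9.268
pH = pKa + log([A⁻]/[HA]) = 9.268 + log(0.059/0.347) = 9.268 -0.769

pH = 8.50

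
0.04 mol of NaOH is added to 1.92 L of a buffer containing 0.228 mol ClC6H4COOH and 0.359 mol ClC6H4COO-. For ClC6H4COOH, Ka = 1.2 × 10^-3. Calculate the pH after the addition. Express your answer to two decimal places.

After neutralization: n(ClC6H4COOH) = 0.188 mol, n(ClC6H4COO-) = 0.399 mol.
pKa = −log(1.2 × 10^-3) = 2.921
pH = pKa + log(n_ClC6H4COO-/n_ClC6H4COOH) = 2.921 + log(0.399/0.188) = 2.921 + (+0.327)

pH = 3.25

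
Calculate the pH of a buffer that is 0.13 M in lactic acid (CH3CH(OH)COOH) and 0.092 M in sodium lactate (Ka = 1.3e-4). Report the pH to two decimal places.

pH = 3.74

pKa = −log(1.3 × 10^-4) = 3.886
pH = pKa + log([A⁻]/[HA]) = 3.886 + log(0.092/0.13)
pH = 3.886 + (-0.150) = 3.74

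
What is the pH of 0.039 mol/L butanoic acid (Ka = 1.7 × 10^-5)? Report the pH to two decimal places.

pH = 3.09

CH3(CH2)2COOH ⇌ CH3(CH2)2COO- + H+
From the ICE table, Ka = [H+]²/(0.039 − [H+]) = 1.7 × 10^-5.
Assume [H+] ≪ 0.039: [H+] ≈ √(1.7 × 10^-5 × 0.039) = 8.14 × 10^-4 M
Check: 2.1% ionized — well under 5%, approximation valid.
pH = −log(8.14 × 10^-4) = 3.09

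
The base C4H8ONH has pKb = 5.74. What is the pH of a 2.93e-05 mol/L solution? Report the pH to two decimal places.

C4H8ONH + H2O ⇌ C4H8ONH2+ + OH-
Kb = 10^(−5.74) = 1.82 × 10^-6
From the ICE table, Kb = [OH-]²/(2.93e-05 − [OH-]) = 1.82 × 10^-6.
Here C₀/Kb ≈ 16.1, so the small-[OH-] approximation fails. Use the quadratic:
[OH-] = (−Kb + √(Kb² + 4·Kb·C₀))/2 = 6.45 × 10^-6 M
pOH = 5.19, so pH = 14.00 − pOH = 8.81

pH = 8.81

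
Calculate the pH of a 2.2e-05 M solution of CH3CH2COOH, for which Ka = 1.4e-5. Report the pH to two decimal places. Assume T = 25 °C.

pH = 4.92

CH3CH2COOH ⇌ CH3CH2COO- + H+
Ka = [H+]²/(2.2e-05 − [H+]) = 1.4 × 10^-5
The 5% rule fails; solving [H+]² + Ka·[H+] − Ka·C₀ = 0 exactly:
[H+] = [−1.4e-05 + √(1.4e-05² + 1.23e-09)]/2 = 1.19 × 10^-5 M
pH = −log(1.19 × 10^-5) = 4.92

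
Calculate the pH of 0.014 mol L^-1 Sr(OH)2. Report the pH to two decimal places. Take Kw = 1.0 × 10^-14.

Sr(OH)2 is a strong base (each formula unit releases 2 OH-); [OH-] = 0.028 M.
pOH = -log(0.028) = 1.55
pH = 14.00 - 1.55 = 12.45

pH = 12.45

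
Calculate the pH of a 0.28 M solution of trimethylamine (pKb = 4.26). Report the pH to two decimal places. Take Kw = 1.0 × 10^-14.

(CH3)3N + H2O ⇌ (CH3)3NH+ + OH-
Kb = 10^(−4.26) = 5.50 × 10^-5
Kb = x²/(0.28 − x) = 5.50 × 10^-5
Neglecting x in the denominator: x = √(5.50 × 10^-5 × 0.28) = 3.92 × 10^-3 M
(x/C₀ = 1.4% < 5%, so the approximation holds.)
pOH = −log(3.92 × 10^-3) = 2.41; pH = 14.00 − 2.41 = 11.59

pH = 11.59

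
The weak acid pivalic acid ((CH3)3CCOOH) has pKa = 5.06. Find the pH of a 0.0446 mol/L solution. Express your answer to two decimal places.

(CH3)3CCOOH ⇌ (CH3)3CCOO- + H+
Ka = 10^(−5.06) = 8.71 × 10^-6
Ka = x²/(0.0446 − x) = 8.71 × 10^-6
Since Ka ≪ C₀, x ≈ √(Ka·C₀) = 6.23 × 10^-4 M.
Check: 1.4% ionized — well under 5%, approximation valid.
pH = −log[H+] = −log(6.23 × 10^-4) = 3.21

pH = 3.21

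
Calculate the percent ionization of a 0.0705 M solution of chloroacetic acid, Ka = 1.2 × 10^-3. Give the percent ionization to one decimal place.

12.2%

ClCH2COOH ⇌ ClCH2COO- + H+; let x = [H+] at equilibrium.
Solve x² + 0.0012x − 8.46e-05 = 0 → x = 8.62 × 10^-3 M
Fraction ionized = 8.62 × 10^-3 / 0.0705 = 0.1223 → 12.2%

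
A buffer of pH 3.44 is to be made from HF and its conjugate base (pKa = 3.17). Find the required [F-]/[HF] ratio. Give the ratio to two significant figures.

ratio = 1.9

pH = pKa + log(r) ⇒ log(r) = 3.44 − 3.17 = +0.27
r = [F-]/[HF] = 10^(+0.27) = 1.86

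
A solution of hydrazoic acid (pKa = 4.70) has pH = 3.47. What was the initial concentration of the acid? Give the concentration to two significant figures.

[H+] = 10^(-3.47) = 3.39 × 10^-4 M = x
Ka = 10^(−4.70) = 2.00 × 10^-5
Ka = x²/(C₀ − x) ⇒ C₀ = x + x²/Ka
C₀ = 3.39 × 10^-4 + (3.39 × 10^-4)²/(2.00 × 10^-5) = 6.09 × 10^-3 M

C₀ = 6.1 × 10^-3 M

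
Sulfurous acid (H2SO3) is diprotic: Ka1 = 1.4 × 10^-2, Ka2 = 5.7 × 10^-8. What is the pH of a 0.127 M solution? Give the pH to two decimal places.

pH = 1.45

Ka1 ≫ Ka2, so treat the first dissociation as the only significant source of H+.
Ka1 = x²/(0.127 − x) = 1.4 × 10^-2
Solving the quadratic: x = (−Ka1 + √(Ka1² + 4·Ka1·C₀))/2 = 3.57 × 10^-2 M
pH = −log(3.57 × 10^-2) = 1.45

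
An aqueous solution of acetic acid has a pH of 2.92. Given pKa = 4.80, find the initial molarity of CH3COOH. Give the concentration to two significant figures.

[H+] = 10^(-2.92) = 1.20 × 10^-3 M = x
Ka = 10^(−4.80) = 1.58 × 10^-5
Ka = x²/(C₀ − x) ⇒ C₀ = x + x²/Ka
C₀ = 1.20 × 10^-3 + (1.20 × 10^-3)²/(1.58 × 10^-5) = 9.23 × 10^-2 M

C₀ = 9.2 × 10^-2 M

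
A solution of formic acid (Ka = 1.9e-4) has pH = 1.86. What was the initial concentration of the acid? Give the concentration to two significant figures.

[H+] = 10^(-1.86) = 1.38 × 10^-2 M = x
Ka = x²/(C₀ − x) ⇒ C₀ = x + x²/Ka
C₀ = 1.38 × 10^-2 + (1.38 × 10^-2)²/(1.9 × 10^-4) = 1.02 M

C₀ = 1.0 M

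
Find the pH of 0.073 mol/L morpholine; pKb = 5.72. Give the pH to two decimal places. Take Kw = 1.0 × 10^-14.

pH = 10.57

C4H8ONH + H2O ⇌ C4H8ONH2+ + OH-
Kb = 10^(−5.72) = 1.91 × 10^-6
From the ICE table, Kb = [OH-]²/(0.073 − [OH-]) = 1.91 × 10^-6.
Neglecting [OH-] in the denominator: [OH-] = √(1.91 × 10^-6 × 0.073) = 3.73 × 10^-4 M
Check: 0.51% ionized — well under 5%, approximation valid.
pOH = −log(3.73 × 10^-4) = 3.43; pH = 14.00 − 3.43 = 10.57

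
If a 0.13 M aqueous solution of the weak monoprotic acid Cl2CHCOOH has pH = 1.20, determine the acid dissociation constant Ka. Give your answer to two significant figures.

[H+] = 10^(-1.20) = 6.31 × 10^-2 M
At equilibrium [HA] = 0.13 − 6.31 × 10^-2 = 6.69 × 10^-2 M
Ka = [H+][A-]/[HA] = (6.31 × 10^-2)² / 6.69 × 10^-2 = 6.0 × 10^-2

Ka = 6.0 × 10^-2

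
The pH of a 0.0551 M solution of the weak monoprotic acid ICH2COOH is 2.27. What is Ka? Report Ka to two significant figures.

Ka = 5.8 × 10^-4

[H+] = 10^(-2.27) = 5.37 × 10^-3 M
At equilibrium [HA] = 0.0551 − 5.37 × 10^-3 = 4.97 × 10^-2 M
Ka = [H+][A-]/[HA] = (5.37 × 10^-3)² / 4.97 × 10^-2 = 5.8 × 10^-4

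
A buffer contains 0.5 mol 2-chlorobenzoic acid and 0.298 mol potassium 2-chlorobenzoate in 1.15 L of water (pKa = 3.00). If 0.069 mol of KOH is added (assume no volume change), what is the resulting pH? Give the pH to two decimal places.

pH = 2.93

After neutralization: n(ClC6H4COOH) = 0.431 mol, n(ClC6H4COO-) = 0.367 mol.
Henderson–Hasselbalch with mole ratio 0.367/0.431: pH = 3.00 + (-0.070)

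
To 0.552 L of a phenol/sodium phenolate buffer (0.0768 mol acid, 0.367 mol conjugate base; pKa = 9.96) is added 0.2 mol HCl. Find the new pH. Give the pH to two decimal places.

pH = 9.74

Added H+ converts C6H5O- to C6H5OH: C6H5OH → 0.277 mol, C6H5O- → 0.167 mol.
pH = pKa + log(n_C6H5O-/n_C6H5OH) = 9.96 + log(0.167/0.277) = 9.96 + (-0.220)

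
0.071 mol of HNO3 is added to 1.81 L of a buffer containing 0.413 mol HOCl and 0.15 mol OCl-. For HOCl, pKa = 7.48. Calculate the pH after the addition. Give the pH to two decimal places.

Added H+ converts OCl- to HOCl: HOCl → 0.484 mol, OCl- → 0.079 mol.
pH = pKa + log([A⁻]/[HA]) = 7.48 + log(0.079/0.484) = 7.48 -0.787

pH = 6.69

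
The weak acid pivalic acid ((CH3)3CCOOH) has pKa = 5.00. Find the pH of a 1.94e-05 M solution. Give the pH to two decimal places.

pH = 5.01

(CH3)3CCOOH ⇌ (CH3)3CCOO- + H+
Ka = 10^(−5.00) = 1.00 × 10^-5
Let x = [H+] at equilibrium. Ka = x²/(1.94e-05 − x).
Here C₀/Ka ≈ 1.94, so the small-x approximation fails. Use the quadratic:
x = [−1e-05 + √(1e-05² + 7.76e-10)]/2 = 9.80 × 10^-6 M
pH = −log[H+] = −log(9.80 × 10^-6) = 5.01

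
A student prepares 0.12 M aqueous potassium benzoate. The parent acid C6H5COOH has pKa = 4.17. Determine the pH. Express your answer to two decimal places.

C6H5COO- is the conjugate base of the weak acid C6H5COOH.
Ka = 10^(−4.17) = 6.76 × 10^-5
Kb = Kw/Ka = 1.0×10^-14 / 6.76 × 10^-5 = 1.48 × 10^-10
Kb = [OH-]²/(0.12 − [OH-]) = 1.48 × 10^-10
Neglecting [OH-] in the denominator: [OH-] = √(1.48 × 10^-10 × 0.12) = 4.21 × 10^-6 M
pOH = −log(4.21 × 10^-6) = 5.38; pH = 14.00 − 5.38 = 8.62

pH = 8.62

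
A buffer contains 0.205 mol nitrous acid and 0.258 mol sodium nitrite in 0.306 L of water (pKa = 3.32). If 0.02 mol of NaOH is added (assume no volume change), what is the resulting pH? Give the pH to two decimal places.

pH = 3.50

After neutralization: n(HNO2) = 0.185 mol, n(NO2-) = 0.278 mol.
pH = pKa + log([A⁻]/[HA]) = 3.32 + log(0.278/0.185) = 3.32 +0.177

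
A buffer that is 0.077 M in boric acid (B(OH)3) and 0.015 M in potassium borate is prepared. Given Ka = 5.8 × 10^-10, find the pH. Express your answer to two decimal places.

pH = 8.53

pKa = −log(5.8 × 10^-10) = 9.237
pH = pKa + log([A⁻]/[HA]) = 9.237 + log(0.015/0.077)
pH = 9.237 + (-0.710) = 8.53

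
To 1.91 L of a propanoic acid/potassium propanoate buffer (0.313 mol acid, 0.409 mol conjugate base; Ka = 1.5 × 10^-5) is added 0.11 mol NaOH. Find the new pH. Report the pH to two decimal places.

After neutralization: n(CH3CH2COOH) = 0.203 mol, n(CH3CH2COO-) = 0.519 mol.
pKa = −log(1.5 × 10^-5) = 4.824
pH = pKa + log(n_CH3CH2COO-/n_CH3CH2COOH) = 4.824 + log(0.519/0.203) = 4.824 + (+0.408)

pH = 5.23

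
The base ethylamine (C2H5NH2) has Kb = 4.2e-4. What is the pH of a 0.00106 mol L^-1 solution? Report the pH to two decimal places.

pH = 10.69

C2H5NH2 + H2O ⇌ C2H5NH3+ + OH-
Kb = x²/(0.00106 − x) = 4.2 × 10^-4
The 5% rule fails; solving x² + Kb·x − Kb·C₀ = 0 exactly:
x = (−Kb + √(Kb² + 4·Kb·C₀))/2 = 4.89 × 10^-4 M
pOH = −log(4.89 × 10^-4) = 3.31; pH = 14.00 − 3.31 = 10.69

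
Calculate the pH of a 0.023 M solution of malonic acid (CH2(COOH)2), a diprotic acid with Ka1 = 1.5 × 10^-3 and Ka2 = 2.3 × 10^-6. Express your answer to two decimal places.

Ka1 ≫ Ka2, so treat the first dissociation as the only significant source of H+.
Ka1 = x²/(0.023 − x) = 1.5 × 10^-3
Solving the quadratic: x = (−Ka1 + √(Ka1² + 4·Ka1·C₀))/2 = 5.17 × 10^-3 M
pH = −log(5.17 × 10^-3) = 2.29

pH = 2.29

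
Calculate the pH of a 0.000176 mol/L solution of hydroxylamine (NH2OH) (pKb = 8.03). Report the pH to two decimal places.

pH = 8.11

NH2OH + H2O ⇌ NH3OH+ + OH-
Kb = 10^(−8.03) = 9.33 × 10^-9
Kb = [OH-]²/(0.000176 − [OH-]) = 9.33 × 10^-9
Assume [OH-] ≪ 0.000176: [OH-] ≈ √(9.33 × 10^-9 × 0.000176) = 1.28 × 10^-6 M
([OH-]/C₀ = 0.73% < 5%, so the approximation holds.)
pOH = 5.89, so pH = 14.00 − pOH = 8.11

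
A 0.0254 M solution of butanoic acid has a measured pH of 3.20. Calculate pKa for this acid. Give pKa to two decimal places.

[H+] = 10^(-3.20) = 6.31 × 10^-4 M
At equilibrium [HA] = 0.0254 − 6.31 × 10^-4 = 2.48 × 10^-2 M
Ka = [H+][A-]/[HA] = (6.31 × 10^-4)² / 2.48 × 10^-2 = 1.61 × 10^-5
pKa = -log(1.61 × 10^-5) = 4.79

pKa = 4.79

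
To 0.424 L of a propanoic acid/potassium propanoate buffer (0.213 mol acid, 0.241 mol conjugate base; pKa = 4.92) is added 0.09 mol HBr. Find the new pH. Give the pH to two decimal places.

pH = 4.62

Added H+ converts CH3CH2COO- to CH3CH2COOH: CH3CH2COOH → 0.303 mol, CH3CH2COO- → 0.151 mol.
pH = pKa + log([A⁻]/[HA]) = 4.92 + log(0.151/0.303) = 4.92 -0.302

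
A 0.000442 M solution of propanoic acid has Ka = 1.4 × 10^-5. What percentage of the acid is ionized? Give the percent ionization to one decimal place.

CH3CH2COOH ⇌ CH3CH2COO- + H+; let x = [H+] at equilibrium.
Solve x² + 1.4e-05x − 6.19e-09 = 0 → x = 7.20 × 10^-5 M
Fraction ionized = 7.20 × 10^-5 / 0.000442 = 0.1629 → 16.3%

16.3%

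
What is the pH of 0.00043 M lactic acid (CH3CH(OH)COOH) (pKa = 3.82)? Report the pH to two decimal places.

CH3CH(OH)COOH ⇌ CH3CH(OH)COO- + H+
Ka = 10^(−3.82) = 1.51 × 10^-4
Let x = [H+] at equilibrium. Ka = x²/(0.00043 − x).
Here C₀/Ka ≈ 2.85, so the small-x approximation fails. Use the quadratic:
x = [−0.000151 + √(0.000151² + 2.6e-07)]/2 = 1.90 × 10^-4 M
pH = −log(1.90 × 10^-4) = 3.72

pH = 3.72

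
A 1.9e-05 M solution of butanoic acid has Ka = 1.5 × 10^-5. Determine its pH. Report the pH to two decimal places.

pH = 4.96

CH3(CH2)2COOH ⇌ CH3(CH2)2COO- + H+
Ka = x²/(1.9e-05 − x) = 1.5 × 10^-5
x is not negligible relative to C₀; solve x² + 1.5e-05·x − 2.85e-10 = 0.
x = [−1.5e-05 + √(1.5e-05² + 1.14e-09)]/2 = 1.10 × 10^-5 M
pH = −log[H+] = −log(1.10 × 10^-5) = 4.96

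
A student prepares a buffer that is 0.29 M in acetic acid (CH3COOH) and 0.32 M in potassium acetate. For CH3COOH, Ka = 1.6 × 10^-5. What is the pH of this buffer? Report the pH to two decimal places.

pKa = −log(1.6 × 10^-5) = 4.796
pH = pKa + log([A⁻]/[HA]) = 4.796 + log(0.32/0.29)
pH = 4.796 + (+0.043) = 4.84

pH = 4.84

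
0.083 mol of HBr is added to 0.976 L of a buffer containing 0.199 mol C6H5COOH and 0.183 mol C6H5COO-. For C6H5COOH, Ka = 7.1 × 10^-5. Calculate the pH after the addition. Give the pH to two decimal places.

Added H+ converts C6H5COO- to C6H5COOH: C6H5COOH → 0.282 mol, C6H5COO- → 0.1 mol.
pKa = −log(7.1 × 10^-5) = 4.149
Henderson–Hasselbalch with mole ratio 0.1/0.282: pH = 4.149 + (-0.450)

pH = 3.70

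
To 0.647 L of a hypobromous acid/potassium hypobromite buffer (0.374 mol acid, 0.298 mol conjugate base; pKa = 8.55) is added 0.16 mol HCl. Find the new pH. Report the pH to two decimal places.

pH = 7.96

Added H+ converts OBr- to HOBr: HOBr → 0.534 mol, OBr- → 0.138 mol.
Henderson–Hasselbalch with mole ratio 0.138/0.534: pH = 8.55 + (-0.588)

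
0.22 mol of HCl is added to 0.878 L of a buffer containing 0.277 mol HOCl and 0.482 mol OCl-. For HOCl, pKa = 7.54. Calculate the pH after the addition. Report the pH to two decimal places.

After neutralization: n(HOCl) = 0.497 mol, n(OCl-) = 0.262 mol.
pH = pKa + log([A⁻]/[HA]) = 7.54 + log(0.262/0.497) = 7.54 -0.278

pH = 7.26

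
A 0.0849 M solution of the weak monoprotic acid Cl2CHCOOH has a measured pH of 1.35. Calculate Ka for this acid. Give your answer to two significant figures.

Ka = 5.0 × 10^-2

[H+] = 10^(-1.35) = 4.47 × 10^-2 M
At equilibrium [HA] = 0.0849 − 4.47 × 10^-2 = 4.02 × 10^-2 M
Ka = [H+][A-]/[HA] = (4.47 × 10^-2)² / 4.02 × 10^-2 = 5.0 × 10^-2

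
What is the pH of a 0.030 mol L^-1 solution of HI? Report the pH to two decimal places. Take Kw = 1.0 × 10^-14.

HI is a strong acid and dissociates completely, so [H+] = 0.030 M.
pH = -log(0.03) = 1.52

pH = 1.52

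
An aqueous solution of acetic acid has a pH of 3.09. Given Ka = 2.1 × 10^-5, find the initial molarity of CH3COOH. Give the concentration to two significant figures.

C₀ = 3.2 × 10^-2 M

[H+] = 10^(-3.09) = 8.13 × 10^-4 M = x
Ka = x²/(C₀ − x) ⇒ C₀ = x + x²/Ka
C₀ = 8.13 × 10^-4 + (8.13 × 10^-4)²/(2.1 × 10^-5) = 3.23 × 10^-2 M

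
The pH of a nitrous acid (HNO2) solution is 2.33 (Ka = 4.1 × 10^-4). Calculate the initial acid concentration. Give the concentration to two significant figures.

C₀ = 5.8 × 10^-2 M

[H+] = 10^(-2.33) = 4.68 × 10^-3 M = x
Ka = x²/(C₀ − x) ⇒ C₀ = x + x²/Ka
C₀ = 4.68 × 10^-3 + (4.68 × 10^-3)²/(4.1 × 10^-4) = 5.81 × 10^-2 M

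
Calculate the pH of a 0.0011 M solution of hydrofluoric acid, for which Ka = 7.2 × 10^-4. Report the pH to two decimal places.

pH = 3.22

HF ⇌ F- + H+
Let x = [H+] at equilibrium. Ka = x²/(0.0011 − x).
x is not negligible relative to C₀; solve x² + 0.00072·x − 7.92e-07 = 0.
x = (−Ka + √(Ka² + 4·Ka·C₀))/2 = 6.00 × 10^-4 M
pH = −log[H+] = −log(6.00 × 10^-4) = 3.22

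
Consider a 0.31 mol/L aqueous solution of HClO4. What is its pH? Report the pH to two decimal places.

pH = 0.51

HClO4 is a strong acid and dissociates completely, so [H+] = 0.31 M.
pH = -log(0.31) = 0.51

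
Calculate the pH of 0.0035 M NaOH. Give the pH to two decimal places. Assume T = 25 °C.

NaOH is a strong base; [OH-] = 0.0035 M.
pOH = -log(0.0035) = 2.46
pH = 14.00 - 2.46 = 11.54

pH = 11.54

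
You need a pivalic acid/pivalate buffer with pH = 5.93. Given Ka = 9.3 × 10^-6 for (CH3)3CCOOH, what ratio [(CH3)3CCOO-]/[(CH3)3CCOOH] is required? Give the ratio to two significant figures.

pKa = -log(9.3 × 10^-6) = 5.032
pH = pKa + log(r) ⇒ log(r) = 5.93 − 5.032 = +0.898
r = [(CH3)3CCOO-]/[(CH3)3CCOOH] = 10^(+0.898) = 7.91

ratio = 7.9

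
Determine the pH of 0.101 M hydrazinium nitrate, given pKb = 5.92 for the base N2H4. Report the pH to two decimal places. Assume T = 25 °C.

N2H5+ is the conjugate acid of the weak base N2H4.
Kb = 10^(−5.92) = 1.20 × 10^-6
Ka = Kw/Kb = 1.0×10^-14 / 1.20 × 10^-6 = 8.33 × 10^-9
From the ICE table, Ka = [H+]²/(0.101 − [H+]) = 8.33 × 10^-9.
Since Ka ≪ C₀, [H+] ≈ √(Ka·C₀) = 2.90 × 10^-5 M.
([H+]/C₀ = 0.029% < 5%, so the approximation holds.)
pH = −log(2.90 × 10^-5) = 4.54

pH = 4.54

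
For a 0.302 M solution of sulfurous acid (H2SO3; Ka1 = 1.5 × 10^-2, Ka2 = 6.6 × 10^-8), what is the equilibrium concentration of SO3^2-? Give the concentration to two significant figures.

First ionization gives [H+] ≈ [HSO3-] = 6.02 × 10^-2 M.
Second step: Ka2 = [H+][SO3^2-]/[HSO3-] ≈ [SO3^2-] (since [H+] ≈ [HSO3-]).
So [SO3^2-] ≈ Ka2.

6.6 × 10^-8 M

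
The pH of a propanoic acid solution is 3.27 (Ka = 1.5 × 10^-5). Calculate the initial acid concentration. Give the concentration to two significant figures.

C₀ = 2.0 × 10^-2 M

[H+] = 10^(-3.27) = 5.37 × 10^-4 M = x
Ka = x²/(C₀ − x) ⇒ C₀ = x + x²/Ka
C₀ = 5.37 × 10^-4 + (5.37 × 10^-4)²/(1.5 × 10^-5) = 1.98 × 10^-2 M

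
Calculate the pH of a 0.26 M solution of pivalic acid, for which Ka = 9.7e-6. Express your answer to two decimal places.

pH = 2.80

(CH3)3CCOOH ⇌ (CH3)3CCOO- + H+
From the ICE table, Ka = [H+]²/(0.26 − [H+]) = 9.7 × 10^-6.
Since Ka ≪ C₀, [H+] ≈ √(Ka·C₀) = 1.59 × 10^-3 M.
([H+]/C₀ = 0.61% < 5%, so the approximation holds.)
pH = −log(1.59 × 10^-3) = 2.80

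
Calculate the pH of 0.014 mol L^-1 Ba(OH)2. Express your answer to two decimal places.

Ba(OH)2 is a strong base (each formula unit releases 2 OH-); [OH-] = 0.028 M.
pOH = -log(0.028) = 1.55
pH = 14.00 - 1.55 = 12.45

pH = 12.45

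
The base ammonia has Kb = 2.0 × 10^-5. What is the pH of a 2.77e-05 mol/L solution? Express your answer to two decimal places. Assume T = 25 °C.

pH = 9.19

NH3 + H2O ⇌ NH4+ + OH-
Kb = [OH-]²/(2.77e-05 − [OH-]) = 2.0 × 10^-5
The 5% rule fails; solving [OH-]² + Kb·[OH-] − Kb·C₀ = 0 exactly:
[OH-] = (−Kb + √(Kb² + 4·Kb·C₀))/2 = 1.56 × 10^-5 M
pOH = −log(1.56 × 10^-5) = 4.81; pH = 14.00 − 4.81 = 9.19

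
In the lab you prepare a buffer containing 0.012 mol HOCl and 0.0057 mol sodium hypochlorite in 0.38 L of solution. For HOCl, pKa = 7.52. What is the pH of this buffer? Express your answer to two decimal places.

pH = pKa + log([A⁻]/[HA]) = 7.52 + log(0.0057/0.012)
pH = 7.52 + (-0.323) = 7.20

pH = 7.20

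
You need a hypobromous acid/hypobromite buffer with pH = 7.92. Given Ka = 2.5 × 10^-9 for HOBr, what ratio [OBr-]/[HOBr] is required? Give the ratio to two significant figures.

pKa = -log(2.5 × 10^-9) = 8.602
pH = pKa + log(r) ⇒ log(r) = 7.92 − 8.602 = -0.682
r = [OBr-]/[HOBr] = 10^(-0.682) = 0.208

ratio = 0.21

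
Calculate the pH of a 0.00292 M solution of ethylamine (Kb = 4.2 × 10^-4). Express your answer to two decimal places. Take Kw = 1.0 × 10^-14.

C2H5NH2 + H2O ⇌ C2H5NH3+ + OH-
Kb = x²/(0.00292 − x) = 4.2 × 10^-4
x is not negligible relative to C₀; solve x² + 0.00042·x − 1.23e-06 = 0.
x = [−0.00042 + √(0.00042² + 4.91e-06)]/2 = 9.17 × 10^-4 M
pOH = −log(9.17 × 10^-4) = 3.04; pH = 14.00 − 3.04 = 10.96

pH = 10.96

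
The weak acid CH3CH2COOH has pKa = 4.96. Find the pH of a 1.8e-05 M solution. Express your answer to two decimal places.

pH = 5.02

CH3CH2COOH ⇌ CH3CH2COO- + H+
Ka = 10^(−4.96) = 1.10 × 10^-5
From the ICE table, Ka = x²/(1.8e-05 − x) = 1.10 × 10^-5.
Here C₀/Ka ≈ 1.64, so the small-x approximation fails. Use the quadratic:
x = (−Ka + √(Ka² + 4·Ka·C₀))/2 = 9.61 × 10^-6 M
pH = −log(9.61 × 10^-6) = 5.02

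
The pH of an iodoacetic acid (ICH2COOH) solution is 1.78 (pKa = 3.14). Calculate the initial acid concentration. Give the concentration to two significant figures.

C₀ = 4.0 × 10^-1 M

[H+] = 10^(-1.78) = 1.66 × 10^-2 M = x
Ka = 10^(−3.14) = 7.24 × 10^-4
Ka = x²/(C₀ − x) ⇒ C₀ = x + x²/Ka
C₀ = 1.66 × 10^-2 + (1.66 × 10^-2)²/(7.24 × 10^-4) = 3.97 × 10^-1 M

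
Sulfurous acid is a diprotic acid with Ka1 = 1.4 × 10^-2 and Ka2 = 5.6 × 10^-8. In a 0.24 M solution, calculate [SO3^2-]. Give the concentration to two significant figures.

5.6 × 10^-8 M

First ionization gives [H+] ≈ [HSO3-] = 5.14 × 10^-2 M.
Second step: Ka2 = [H+][SO3^2-]/[HSO3-] ≈ [SO3^2-] (since [H+] ≈ [HSO3-]).
So [SO3^2-] ≈ Ka2.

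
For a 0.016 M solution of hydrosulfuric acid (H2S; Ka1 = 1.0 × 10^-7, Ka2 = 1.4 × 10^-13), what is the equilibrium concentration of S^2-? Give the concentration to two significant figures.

1.4 × 10^-13 M

First ionization gives [H+] ≈ [HS-] = 4.00 × 10^-5 M.
Second step: Ka2 = [H+][S^2-]/[HS-] ≈ [S^2-] (since [H+] ≈ [HS-]).
So [S^2-] ≈ Ka2.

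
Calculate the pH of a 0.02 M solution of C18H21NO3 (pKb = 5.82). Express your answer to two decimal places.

C18H21NO3 + H2O ⇌ C18H22NO3+ + OH-
Kb = 10^(−5.82) = 1.51 × 10^-6
Kb = [OH-]²/(0.02 − [OH-]) = 1.51 × 10^-6
Neglecting [OH-] in the denominator: [OH-] = √(1.51 × 10^-6 × 0.02) = 1.74 × 10^-4 M
Check: 0.87% ionized — well under 5%, approximation valid.
pOH = 3.76, so pH = 14.00 − pOH = 10.24

pH = 10.24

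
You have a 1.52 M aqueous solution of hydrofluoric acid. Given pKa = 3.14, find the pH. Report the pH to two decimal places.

HF ⇌ F- + H+
Ka = 10^(−3.14) = 7.24 × 10^-4
Ka = [H+]²/(1.52 − [H+]) = 7.24 × 10^-4
Since Ka ≪ C₀, [H+] ≈ √(Ka·C₀) = 3.32 × 10^-2 M.
pH = −log(3.32 × 10^-2) = 1.48

pH = 1.48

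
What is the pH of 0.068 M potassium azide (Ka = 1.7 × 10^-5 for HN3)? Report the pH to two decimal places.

pH = 8.80

N3- is the conjugate base of the weak acid HN3.
Kb = Kw/Ka = 1.0×10^-14 / 1.7 × 10^-5 = 5.88 × 10^-10
Kb = [OH-]²/(0.068 − [OH-]) = 5.88 × 10^-10
Assume [OH-] ≪ 0.068: [OH-] ≈ √(5.88 × 10^-10 × 0.068) = 6.32 × 10^-6 M
pOH = 5.20, so pH = 14.00 − pOH = 8.80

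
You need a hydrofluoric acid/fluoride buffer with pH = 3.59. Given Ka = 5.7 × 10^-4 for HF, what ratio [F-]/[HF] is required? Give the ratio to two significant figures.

ratio = 2.2

pKa = -log(5.7 × 10^-4) = 3.244
pH = pKa + log(r) ⇒ log(r) = 3.59 − 3.244 = +0.346
r = [F-]/[HF] = 10^(+0.346) = 2.22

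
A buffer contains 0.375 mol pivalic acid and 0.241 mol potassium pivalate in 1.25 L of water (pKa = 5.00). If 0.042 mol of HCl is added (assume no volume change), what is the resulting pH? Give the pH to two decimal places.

After neutralization: n((CH3)3CCOOH) = 0.417 mol, n((CH3)3CCOO-) = 0.199 mol.
Henderson–Hasselbalch with mole ratio 0.199/0.417: pH = 5.00 + (-0.321)

pH = 4.68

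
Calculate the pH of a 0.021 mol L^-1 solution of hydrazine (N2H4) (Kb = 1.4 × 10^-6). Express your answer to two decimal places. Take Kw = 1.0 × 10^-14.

N2H4 + H2O ⇌ N2H5+ + OH-
From the ICE table, Kb = [OH-]²/(0.021 − [OH-]) = 1.4 × 10^-6.
Assume [OH-] ≪ 0.021: [OH-] ≈ √(1.4 × 10^-6 × 0.021) = 1.71 × 10^-4 M
pOH = −log(1.71 × 10^-4) = 3.77; pH = 14.00 − 3.77 = 10.23

pH = 10.23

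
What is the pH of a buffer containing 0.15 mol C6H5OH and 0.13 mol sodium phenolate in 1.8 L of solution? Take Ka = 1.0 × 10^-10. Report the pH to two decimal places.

pKa = −log(1.0 × 10^-10) = 10.000
Using pH = pKa + log([base]/[acid]) with [base]/[acid] = 0.13/0.15:
pH = 10.000 + (-0.062) = 9.94

pH = 9.94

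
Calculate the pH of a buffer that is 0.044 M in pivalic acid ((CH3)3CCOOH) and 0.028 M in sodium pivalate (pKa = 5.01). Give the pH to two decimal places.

pH = 4.81

Henderson–Hasselbalch: pH = pKa + log([(CH3)3CCOO-]/[(CH3)3CCOOH]) = 5.01 + log(0.028/0.044)
pH = 5.01 + (-0.196) = 4.81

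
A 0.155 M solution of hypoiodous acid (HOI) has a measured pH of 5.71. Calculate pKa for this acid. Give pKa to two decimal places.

[H+] = 10^(-5.71) = 1.95 × 10^-6 M
At equilibrium [HA] = 0.155 − 1.95 × 10^-6 = 1.55 × 10^-1 M
Ka = [H+][A-]/[HA] = (1.95 × 10^-6)² / 1.55 × 10^-1 = 2.45 × 10^-11
pKa = -log(2.45 × 10^-11) = 10.61

pKa = 10.61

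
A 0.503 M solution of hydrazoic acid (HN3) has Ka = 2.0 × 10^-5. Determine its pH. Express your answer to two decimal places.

HN3 ⇌ N3- + H+
Ka = [H+]²/(0.503 − [H+]) = 2.0 × 10^-5
Neglecting [H+] in the denominator: [H+] = √(2.0 × 10^-5 × 0.503) = 3.17 × 10^-3 M
pH = −log[H+] = −log(3.17 × 10^-3) = 2.50

pH = 2.50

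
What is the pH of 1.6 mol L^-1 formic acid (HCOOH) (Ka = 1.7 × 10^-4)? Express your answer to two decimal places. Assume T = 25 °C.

HCOOH ⇌ HCOO- + H+
Let x = [H+] at equilibrium. Ka = x²/(1.6 − x).
Neglecting x in the denominator: x = √(1.7 × 10^-4 × 1.6) = 1.65 × 10^-2 M
(x/C₀ = 1% < 5%, so the approximation holds.)
pH = −log[H+] = −log(1.65 × 10^-2) = 1.78

pH = 1.78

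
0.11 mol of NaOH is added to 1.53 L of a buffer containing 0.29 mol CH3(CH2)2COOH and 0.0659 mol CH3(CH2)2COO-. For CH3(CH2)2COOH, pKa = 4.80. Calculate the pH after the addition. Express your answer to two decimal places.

OH- converts CH3(CH2)2COOH to CH3(CH2)2COO-: CH3(CH2)2COOH → 0.18 mol, CH3(CH2)2COO- → 0.176 mol.
pH = pKa + log([A⁻]/[HA]) = 4.80 + log(0.176/0.18) = 4.80 -0.010

pH = 4.79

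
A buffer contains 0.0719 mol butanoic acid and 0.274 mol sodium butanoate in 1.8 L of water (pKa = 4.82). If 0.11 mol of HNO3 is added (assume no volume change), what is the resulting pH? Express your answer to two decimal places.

Added H+ converts CH3(CH2)2COO- to CH3(CH2)2COOH: CH3(CH2)2COOH → 0.182 mol, CH3(CH2)2COO- → 0.164 mol.
pH = pKa + log(n_CH3(CH2)2COO-/n_CH3(CH2)2COOH) = 4.82 + log(0.164/0.182) = 4.82 + (-0.045)

pH = 4.78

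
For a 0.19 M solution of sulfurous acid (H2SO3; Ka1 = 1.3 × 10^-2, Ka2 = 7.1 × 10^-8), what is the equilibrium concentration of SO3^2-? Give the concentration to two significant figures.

First ionization gives [H+] ≈ [HSO3-] = 4.36 × 10^-2 M.
Second step: Ka2 = [H+][SO3^2-]/[HSO3-] ≈ [SO3^2-] (since [H+] ≈ [HSO3-]).
So [SO3^2-] ≈ Ka2.

7.1 × 10^-8 M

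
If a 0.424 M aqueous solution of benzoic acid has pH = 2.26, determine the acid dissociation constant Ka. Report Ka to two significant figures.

[H+] = 10^(-2.26) = 5.50 × 10^-3 M
At equilibrium [HA] = 0.424 − 5.50 × 10^-3 = 4.18 × 10^-1 M
Ka = [H+][A-]/[HA] = (5.50 × 10^-3)² / 4.18 × 10^-1 = 7.2 × 10^-5

Ka = 7.2 × 10^-5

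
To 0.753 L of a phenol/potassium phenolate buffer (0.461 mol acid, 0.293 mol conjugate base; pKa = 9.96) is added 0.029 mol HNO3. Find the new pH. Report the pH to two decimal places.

After neutralization: n(C6H5OH) = 0.49 mol, n(C6H5O-) = 0.264 mol.
pH = pKa + log(n_C6H5O-/n_C6H5OH) = 9.96 + log(0.264/0.49) = 9.96 + (-0.269)

pH = 9.69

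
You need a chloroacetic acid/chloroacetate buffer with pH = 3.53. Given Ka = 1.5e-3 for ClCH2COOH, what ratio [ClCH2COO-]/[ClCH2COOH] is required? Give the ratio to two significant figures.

pKa = -log(1.5 × 10^-3) = 2.824
pH = pKa + log(r) ⇒ log(r) = 3.53 − 2.824 = +0.706
r = [ClCH2COO-]/[ClCH2COOH] = 10^(+0.706) = 5.08

ratio = 5.1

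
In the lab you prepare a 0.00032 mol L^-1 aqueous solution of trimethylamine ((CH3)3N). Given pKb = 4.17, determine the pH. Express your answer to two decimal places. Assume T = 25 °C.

pH = 10.07

(CH3)3N + H2O ⇌ (CH3)3NH+ + OH-
Kb = 10^(−4.17) = 6.76 × 10^-5
From the ICE table, Kb = x²/(0.00032 − x) = 6.76 × 10^-5.
x is not negligible relative to C₀; solve x² + 6.76e-05·x − 2.16e-08 = 0.
x = (−Kb + √(Kb² + 4·Kb·C₀))/2 = 1.17 × 10^-4 M
pOH = −log(1.17 × 10^-4) = 3.93; pH = 14.00 − 3.93 = 10.07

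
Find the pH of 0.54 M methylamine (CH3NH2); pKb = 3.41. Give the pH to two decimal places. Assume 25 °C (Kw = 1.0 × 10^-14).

pH = 12.16

CH3NH2 + H2O ⇌ CH3NH3+ + OH-
Kb = 10^(−3.41) = 3.89 × 10^-4
From the ICE table, Kb = x²/(0.54 − x) = 3.89 × 10^-4.
Since Kb ≪ C₀, x ≈ √(Kb·C₀) = 1.45 × 10^-2 M.
(x/C₀ = 2.7% < 5%, so the approximation holds.)
pOH = −log(1.45 × 10^-2) = 1.84; pH = 14.00 − 1.84 = 12.16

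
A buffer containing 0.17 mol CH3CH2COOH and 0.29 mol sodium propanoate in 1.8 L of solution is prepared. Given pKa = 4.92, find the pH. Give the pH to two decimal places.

Using pH = pKa + log([base]/[acid]) with [base]/[acid] = 0.29/0.17:
pH = 4.92 + (+0.232) = 5.15

pH = 5.15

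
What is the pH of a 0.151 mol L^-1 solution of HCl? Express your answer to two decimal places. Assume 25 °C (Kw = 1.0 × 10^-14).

HCl is a strong acid and dissociates completely, so [H+] = 0.151 M.
pH = -log(0.151) = 0.82

pH = 0.82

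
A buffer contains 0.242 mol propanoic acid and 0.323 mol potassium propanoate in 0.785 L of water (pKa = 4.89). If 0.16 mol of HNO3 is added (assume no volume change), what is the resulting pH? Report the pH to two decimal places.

pH = 4.50

Added H+ converts CH3CH2COO- to CH3CH2COOH: CH3CH2COOH → 0.402 mol, CH3CH2COO- → 0.163 mol.
pH = pKa + log([A⁻]/[HA]) = 4.89 + log(0.163/0.402) = 4.89 -0.392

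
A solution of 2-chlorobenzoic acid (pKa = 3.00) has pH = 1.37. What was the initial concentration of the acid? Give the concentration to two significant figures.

C₀ = 1.9 M

[H+] = 10^(-1.37) = 4.27 × 10^-2 M = x
Ka = 10^(−3.00) = 1.00 × 10^-3
Ka = x²/(C₀ − x) ⇒ C₀ = x + x²/Ka
C₀ = 4.27 × 10^-2 + (4.27 × 10^-2)²/(1.00 × 10^-3) = 1.87 M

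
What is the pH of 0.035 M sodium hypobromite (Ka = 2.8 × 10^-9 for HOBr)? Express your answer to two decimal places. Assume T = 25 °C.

pH = 10.55

OBr- is the conjugate base of the weak acid HOBr.
Kb = Kw/Ka = 1.0×10^-14 / 2.8 × 10^-9 = 3.57 × 10^-6
From the ICE table, Kb = x²/(0.035 − x) = 3.57 × 10^-6.
Assume x ≪ 0.035: x ≈ √(3.57 × 10^-6 × 0.035) = 3.53 × 10^-4 M
Check: 1% ionized — well under 5%, approximation valid.
pOH = −log(3.53 × 10^-4) = 3.45; pH = 14.00 − 3.45 = 10.55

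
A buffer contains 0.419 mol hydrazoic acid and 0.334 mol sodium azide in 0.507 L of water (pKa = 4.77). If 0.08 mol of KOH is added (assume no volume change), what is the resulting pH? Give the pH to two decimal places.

OH- converts HN3 to N3-: HN3 → 0.339 mol, N3- → 0.414 mol.
Henderson–Hasselbalch with mole ratio 0.414/0.339: pH = 4.77 + (+0.087)

pH = 4.86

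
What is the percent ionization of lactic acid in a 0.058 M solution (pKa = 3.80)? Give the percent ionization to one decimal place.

5.1%

CH3CH(OH)COOH ⇌ CH3CH(OH)COO- + H+; let x = [H+] at equilibrium.
Ka = 10^(−3.80) = 1.58 × 10^-4
Solve x² + 0.000158x − 9.16e-06 = 0 → x = 2.95 × 10^-3 M
% ionization = x/C₀ × 100% = 2.95 × 10^-3/0.058 × 100% = 5.1%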